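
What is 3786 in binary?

Using repeated division by 2:
3786 ÷ 2 = 1893 remainder 0
1893 ÷ 2 = 946 remainder 1
946 ÷ 2 = 473 remainder 0
473 ÷ 2 = 236 remainder 1
236 ÷ 2 = 118 remainder 0
118 ÷ 2 = 59 remainder 0
59 ÷ 2 = 29 remainder 1
29 ÷ 2 = 14 remainder 1
14 ÷ 2 = 7 remainder 0
7 ÷ 2 = 3 remainder 1
3 ÷ 2 = 1 remainder 1
1 ÷ 2 = 0 remainder 1
Reading remainders bottom to top: 111011001010



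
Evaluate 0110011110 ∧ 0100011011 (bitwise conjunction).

AND: 1 only when both bits are 1
  0110011110
& 0100011011
------------
  0100011010
Decimal: 414 & 283 = 282



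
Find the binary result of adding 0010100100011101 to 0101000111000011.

Add column by column from the right: bit + bit + carry-in; write the sum mod 2, carry 1 when the sum is 2 or 3.
carry:  0000001000111110
        0010100100011101
+       0101000111000011
------------------------
       00111101011100000
(the carry out of the leftmost column, 0, becomes the leading bit)
Decimal check:
  0010100100011101 = 8192 + 2048 + 256 + 16 + 8 + 4 + 1 = 10525
  0101000111000011 = 16384 + 4096 + 256 + 128 + 64 + 2 + 1 = 20931
  10525 + 20931 = 31456, and 00111101011100000 = 16384 + 8192 + 4096 + 2048 + 512 + 128 + 64 + 32 = 31456 ✓



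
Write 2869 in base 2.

Using repeated division by 2:
2869 ÷ 2 = 1434 remainder 1
1434 ÷ 2 = 717 remainder 0
717 ÷ 2 = 358 remainder 1
358 ÷ 2 = 179 remainder 0
179 ÷ 2 = 89 remainder 1
89 ÷ 2 = 44 remainder 1
44 ÷ 2 = 22 remainder 0
22 ÷ 2 = 11 remainder 0
11 ÷ 2 = 5 remainder 1
5 ÷ 2 = 2 remainder 1
2 ÷ 2 = 1 remainder 0
1 ÷ 2 = 0 remainder 1
Reading remainders bottom to top: 101100110101



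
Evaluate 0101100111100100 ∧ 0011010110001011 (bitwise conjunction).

AND: 1 only when both bits are 1
  0101100111100100
& 0011010110001011
------------------
  0001000110000000
Decimal: 23012 & 13707 = 4480



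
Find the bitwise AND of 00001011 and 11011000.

AND: 1 only when both bits are 1
  00001011
& 11011000
----------
  00001000
Decimal: 11 & 216 = 8



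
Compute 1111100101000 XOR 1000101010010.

XOR: 1 when bits differ
  1111100101000
^ 1000101010010
---------------
  0111001111010
Decimal: 7976 ^ 4434 = 3706



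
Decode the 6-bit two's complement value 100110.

Binary: 100110
Sign bit: 1 (negative)
Invert: 011001
Add 1:  011010
Magnitude: 011010 = 16 + 8 + 2 = 26
Value: -26



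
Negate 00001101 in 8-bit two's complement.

Original: 00001101
Step 1 - Invert all bits: 11110010
Step 2 - Add 1: 11110011
Verification: 00001101 + 11110011 = 100000000; discarding the end carry (carry out of the top bit) leaves the 8-bit value 00000000, as required for x + (-x)



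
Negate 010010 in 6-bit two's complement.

Original: 010010
Step 1 - Invert all bits: 101101
Step 2 - Add 1: 101110
Verification: 010010 + 101110 = 1000000; discarding the end carry (carry out of the top bit) leaves the 6-bit value 000000, as required for x + (-x)



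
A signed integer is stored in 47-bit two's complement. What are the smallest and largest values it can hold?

For 47-bit two's complement:
Minimum: -2^46 = -70368744177664
Maximum: 2^46 - 1 = 70368744177663



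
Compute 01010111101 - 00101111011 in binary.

Method 1 - Direct subtraction (column by column from the right: bit − bit − borrow-in; if negative, add 2 and borrow 1 from the next column):
borrow: 01010000100
        01010111101
-       00101111011
-------------------
        00101000010

Method 2 - Add two's complement:
Two's complement of 00101111011: invert → 11010000100, add 1 → 11010000101
  01010111101
+ 11010000101
-------------
 100101000010  (end carry out of the top bit = 1)
Discarding the end carry: 00101000010
Decimal check:
  01010111101 = 512 + 128 + 32 + 16 + 8 + 4 + 1 = 701
  00101111011 = 256 + 64 + 32 + 16 + 8 + 2 + 1 = 379
  701 - 379 = 322, and 00101000010 = 256 + 64 + 2 = 322 ✓



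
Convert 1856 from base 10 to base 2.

Using repeated division by 2:
1856 ÷ 2 = 928 remainder 0
928 ÷ 2 = 464 remainder 0
464 ÷ 2 = 232 remainder 0
232 ÷ 2 = 116 remainder 0
116 ÷ 2 = 58 remainder 0
58 ÷ 2 = 29 remainder 0
29 ÷ 2 = 14 remainder 1
14 ÷ 2 = 7 remainder 0
7 ÷ 2 = 3 remainder 1
3 ÷ 2 = 1 remainder 1
1 ÷ 2 = 0 remainder 1
Reading remainders bottom to top: 11101000000



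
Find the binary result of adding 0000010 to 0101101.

Add column by column from the right: bit + bit + carry-in; write the sum mod 2, carry 1 when the sum is 2 or 3.
carry:  0000000
        0000010
+       0101101
---------------
       00101111
(the carry out of the leftmost column, 0, becomes the leading bit)
Decimal check:
  0000010 = 2
  0101101 = 32 + 8 + 4 + 1 = 45
  2 + 45 = 47, and 00101111 = 32 + 8 + 4 + 2 + 1 = 47 ✓



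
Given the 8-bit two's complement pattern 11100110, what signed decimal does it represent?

Binary: 11100110
Sign bit: 1 (negative)
Invert: 00011001
Add 1:  00011010
Magnitude: 00011010 = 16 + 8 + 2 = 26
Value: -26



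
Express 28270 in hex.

Using repeated division by 16 (digits 10–15 are A–F):
28270 ÷ 16 = 1766 remainder 14 (E)
1766 ÷ 16 = 110 remainder 6
110 ÷ 16 = 6 remainder 14 (E)
6 ÷ 16 = 0 remainder 6
Reading remainders bottom to top: 6E6E



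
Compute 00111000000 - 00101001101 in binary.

Method 1 - Direct subtraction (column by column from the right: bit − bit − borrow-in; if negative, add 2 and borrow 1 from the next column):
borrow: 00011111110
        00111000000
-       00101001101
-------------------
        00001110011

Method 2 - Add two's complement:
Two's complement of 00101001101: invert → 11010110010, add 1 → 11010110011
  00111000000
+ 11010110011
-------------
 100001110011  (end carry out of the top bit = 1)
Discarding the end carry: 00001110011
Decimal check:
  00111000000 = 256 + 128 + 64 = 448
  00101001101 = 256 + 64 + 8 + 4 + 1 = 333
  448 - 333 = 115, and 00001110011 = 64 + 32 + 16 + 2 + 1 = 115 ✓



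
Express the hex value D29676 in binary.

Convert each hex digit to 4 bits:
  D = 1101
  2 = 0010
  9 = 1001
  6 = 0110
  7 = 0111
  6 = 0110
Concatenate: 110100101001011001110110



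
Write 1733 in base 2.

Using repeated division by 2:
1733 ÷ 2 = 866 remainder 1
866 ÷ 2 = 433 remainder 0
433 ÷ 2 = 216 remainder 1
216 ÷ 2 = 108 remainder 0
108 ÷ 2 = 54 remainder 0
54 ÷ 2 = 27 remainder 0
27 ÷ 2 = 13 remainder 1
13 ÷ 2 = 6 remainder 1
6 ÷ 2 = 3 remainder 0
3 ÷ 2 = 1 remainder 1
1 ÷ 2 = 0 remainder 1
Reading remainders bottom to top: 11011000101



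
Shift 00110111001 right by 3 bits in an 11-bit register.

Original: 00110111001 (decimal 441)
Shift right by 3 positions
Drop the 3 low bits; fill with zeros on the left
Result: 00000110111 (decimal 55)
Equivalent: 441 >> 3 = 441 ÷ 2^3 = 55



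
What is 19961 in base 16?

Using repeated division by 16 (digits 10–15 are A–F):
19961 ÷ 16 = 1247 remainder 9
1247 ÷ 16 = 77 remainder 15 (F)
77 ÷ 16 = 4 remainder 13 (D)
4 ÷ 16 = 0 remainder 4
Reading remainders bottom to top: 4DF9



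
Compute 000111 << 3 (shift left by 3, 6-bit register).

Original: 000111 (decimal 7)
Shift left by 3 positions
Append 3 zeros on the right
Result: 111000 (decimal 56)
Equivalent: 7 << 3 = 7 × 2^3 = 56



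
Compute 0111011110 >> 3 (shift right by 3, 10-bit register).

Original: 0111011110 (decimal 478)
Shift right by 3 positions
Drop the 3 low bits; fill with zeros on the left
Result: 0000111011 (decimal 59)
Equivalent: 478 >> 3 = 478 ÷ 2^3 = 59



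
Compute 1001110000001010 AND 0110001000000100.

AND: 1 only when both bits are 1
  1001110000001010
& 0110001000000100
------------------
  0000000000000000
Decimal: 39946 & 25092 = 0



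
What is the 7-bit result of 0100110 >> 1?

Original: 0100110 (decimal 38)
Shift right by 1 position
Drop the 1 low bit; fill with zero on the left
Result: 0010011 (decimal 19)
Equivalent: 38 >> 1 = 38 ÷ 2^1 = 19



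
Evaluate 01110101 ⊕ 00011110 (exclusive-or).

XOR: 1 when bits differ
  01110101
^ 00011110
----------
  01101011
Decimal: 117 ^ 30 = 107



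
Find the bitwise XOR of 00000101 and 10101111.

XOR: 1 when bits differ
  00000101
^ 10101111
----------
  10101010
Decimal: 5 ^ 175 = 170



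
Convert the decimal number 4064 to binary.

Using repeated division by 2:
4064 ÷ 2 = 2032 remainder 0
2032 ÷ 2 = 1016 remainder 0
1016 ÷ 2 = 508 remainder 0
508 ÷ 2 = 254 remainder 0
254 ÷ 2 = 127 remainder 0
127 ÷ 2 = 63 remainder 1
63 ÷ 2 = 31 remainder 1
31 ÷ 2 = 15 remainder 1
15 ÷ 2 = 7 remainder 1
7 ÷ 2 = 3 remainder 1
3 ÷ 2 = 1 remainder 1
1 ÷ 2 = 0 remainder 1
Reading remainders bottom to top: 111111100000



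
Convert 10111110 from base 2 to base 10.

Sum of powers of 2 for each 1-bit:
2^1 + 2^2 + 2^3 + 2^4 + 2^5 + 2^7
= 2 + 4 + 8 + 16 + 32 + 128
= 190



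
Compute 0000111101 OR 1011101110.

OR: 1 when either bit is 1
  0000111101
| 1011101110
------------
  1011111111
Decimal: 61 | 750 = 767



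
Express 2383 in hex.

Using repeated division by 16 (digits 10–15 are A–F):
2383 ÷ 16 = 148 remainder 15 (F)
148 ÷ 16 = 9 remainder 4
9 ÷ 16 = 0 remainder 9
Reading remainders bottom to top: 94F



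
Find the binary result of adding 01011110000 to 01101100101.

Add column by column from the right: bit + bit + carry-in; write the sum mod 2, carry 1 when the sum is 2 or 3.
carry:  11111000000
        01011110000
+       01101100101
-------------------
       011001010101
(the carry out of the leftmost column, 0, becomes the leading bit)
Decimal check:
  01011110000 = 512 + 128 + 64 + 32 + 16 = 752
  01101100101 = 512 + 256 + 64 + 32 + 4 + 1 = 869
  752 + 869 = 1621, and 011001010101 = 1024 + 512 + 64 + 16 + 4 + 1 = 1621 ✓



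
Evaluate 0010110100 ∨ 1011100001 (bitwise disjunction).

OR: 1 when either bit is 1
  0010110100
| 1011100001
------------
  1011110101
Decimal: 180 | 737 = 757



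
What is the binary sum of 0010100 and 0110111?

Add column by column from the right: bit + bit + carry-in; write the sum mod 2, carry 1 when the sum is 2 or 3.
carry:  1101000
        0010100
+       0110111
---------------
       01001011
(the carry out of the leftmost column, 0, becomes the leading bit)
Decimal check:
  0010100 = 16 + 4 = 20
  0110111 = 32 + 16 + 4 + 2 + 1 = 55
  20 + 55 = 75, and 01001011 = 64 + 8 + 2 + 1 = 75 ✓



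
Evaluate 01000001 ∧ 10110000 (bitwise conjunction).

AND: 1 only when both bits are 1
  01000001
& 10110000
----------
  00000000
Decimal: 65 & 176 = 0



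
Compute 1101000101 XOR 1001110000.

XOR: 1 when bits differ
  1101000101
^ 1001110000
------------
  0100110101
Decimal: 837 ^ 624 = 309



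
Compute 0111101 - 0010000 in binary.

Method 1 - Direct subtraction (column by column from the right: bit − bit − borrow-in; if negative, add 2 and borrow 1 from the next column):
borrow: 0000000
        0111101
-       0010000
---------------
        0101101

Method 2 - Add two's complement:
Two's complement of 0010000: invert → 1101111, add 1 → 1110000
  0111101
+ 1110000
---------
 10101101  (end carry out of the top bit = 1)
Discarding the end carry: 0101101
Decimal check:
  0111101 = 32 + 16 + 8 + 4 + 1 = 61
  0010000 = 16
  61 - 16 = 45, and 0101101 = 32 + 8 + 4 + 1 = 45 ✓



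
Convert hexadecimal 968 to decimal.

Expand by place value (powers of 16):
968 = 9 × 16^2 + 6 × 16^1 + 8 × 16^0
= 9 × 256 + 6 × 16 + 8 × 1
= 2304 + 96 + 8
= 2408



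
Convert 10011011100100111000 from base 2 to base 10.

Sum of powers of 2 for each 1-bit:
2^3 + 2^4 + 2^5 + 2^8 + 2^11 + 2^12 + 2^13 + 2^15 + 2^16 + 2^19
= 8 + 16 + 32 + 256 + 2048 + 4096 + 8192 + 32768 + 65536 + 524288
= 637240



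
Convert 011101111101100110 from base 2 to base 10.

Sum of powers of 2 for each 1-bit:
2^1 + 2^2 + 2^5 + 2^6 + 2^8 + 2^9 + 2^10 + 2^11 + 2^12 + 2^14 + 2^15 + 2^16
= 2 + 4 + 32 + 64 + 256 + 512 + 1024 + 2048 + 4096 + 16384 + 32768 + 65536
= 122726



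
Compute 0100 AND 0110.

AND: 1 only when both bits are 1
  0100
& 0110
------
  0100
Decimal: 4 & 6 = 4



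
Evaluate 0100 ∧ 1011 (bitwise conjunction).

AND: 1 only when both bits are 1
  0100
& 1011
------
  0000
Decimal: 4 & 11 = 0



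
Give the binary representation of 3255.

Using repeated division by 2:
3255 ÷ 2 = 1627 remainder 1
1627 ÷ 2 = 813 remainder 1
813 ÷ 2 = 406 remainder 1
406 ÷ 2 = 203 remainder 0
203 ÷ 2 = 101 remainder 1
101 ÷ 2 = 50 remainder 1
50 ÷ 2 = 25 remainder 0
25 ÷ 2 = 12 remainder 1
12 ÷ 2 = 6 remainder 0
6 ÷ 2 = 3 remainder 0
3 ÷ 2 = 1 remainder 1
1 ÷ 2 = 0 remainder 1
Reading remainders bottom to top: 110010110111



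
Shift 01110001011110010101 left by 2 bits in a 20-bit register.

Original: 01110001011110010101 (decimal 464789)
Shift left by 2 positions
Append 2 zeros on the right and drop the 2 high bits that overflow the 20-bit width
Result: 11000101111001010100 (decimal 810580)
Equivalent: 464789 << 2 = 464789 × 2^2 = 1859156, truncated to 20 bits = 810580



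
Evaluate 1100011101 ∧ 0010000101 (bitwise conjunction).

AND: 1 only when both bits are 1
  1100011101
& 0010000101
------------
  0000000101
Decimal: 797 & 133 = 5



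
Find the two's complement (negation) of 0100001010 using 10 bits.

Original: 0100001010
Step 1 - Invert all bits: 1011110101
Step 2 - Add 1: 1011110110
Verification: 0100001010 + 1011110110 = 10000000000; discarding the end carry (carry out of the top bit) leaves the 10-bit value 0000000000, as required for x + (-x)



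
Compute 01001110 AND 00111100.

AND: 1 only when both bits are 1
  01001110
& 00111100
----------
  00001100
Decimal: 78 & 60 = 12



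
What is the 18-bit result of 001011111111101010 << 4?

Original: 001011111111101010 (decimal 49130)
Shift left by 4 positions
Append 4 zeros on the right and drop the 4 high bits that overflow the 18-bit width
Result: 111111111010100000 (decimal 261792)
Equivalent: 49130 << 4 = 49130 × 2^4 = 786080, truncated to 18 bits = 261792



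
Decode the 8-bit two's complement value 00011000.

Binary: 00011000
Sign bit: 0 (non-negative)
Read directly as an unsigned value:
00011000 = 16 + 8 = 24
Value: 24



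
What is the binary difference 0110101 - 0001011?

Method 1 - Direct subtraction (column by column from the right: bit − bit − borrow-in; if negative, add 2 and borrow 1 from the next column):
borrow: 0010100
        0110101
-       0001011
---------------
        0101010

Method 2 - Add two's complement:
Two's complement of 0001011: invert → 1110100, add 1 → 1110101
  0110101
+ 1110101
---------
 10101010  (end carry out of the top bit = 1)
Discarding the end carry: 0101010
Decimal check:
  0110101 = 32 + 16 + 4 + 1 = 53
  0001011 = 8 + 2 + 1 = 11
  53 - 11 = 42, and 0101010 = 32 + 8 + 2 = 42 ✓



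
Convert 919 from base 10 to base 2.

Using repeated division by 2:
919 ÷ 2 = 459 remainder 1
459 ÷ 2 = 229 remainder 1
229 ÷ 2 = 114 remainder 1
114 ÷ 2 = 57 remainder 0
57 ÷ 2 = 28 remainder 1
28 ÷ 2 = 14 remainder 0
14 ÷ 2 = 7 remainder 0
7 ÷ 2 = 3 remainder 1
3 ÷ 2 = 1 remainder 1
1 ÷ 2 = 0 remainder 1
Reading remainders bottom to top: 1110010111



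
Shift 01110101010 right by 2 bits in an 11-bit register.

Original: 01110101010 (decimal 938)
Shift right by 2 positions
Drop the 2 low bits; fill with zeros on the left
Result: 00011101010 (decimal 234)
Equivalent: 938 >> 2 = 938 ÷ 2^2 = 234



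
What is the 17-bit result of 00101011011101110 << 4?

Original: 00101011011101110 (decimal 22254)
Shift left by 4 positions
Append 4 zeros on the right and drop the 4 high bits that overflow the 17-bit width
Result: 10110111011100000 (decimal 93920)
Equivalent: 22254 << 4 = 22254 × 2^4 = 356064, truncated to 17 bits = 93920



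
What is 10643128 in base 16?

Using repeated division by 16 (digits 10–15 are A–F):
10643128 ÷ 16 = 665195 remainder 8
665195 ÷ 16 = 41574 remainder 11 (B)
41574 ÷ 16 = 2598 remainder 6
2598 ÷ 16 = 162 remainder 6
162 ÷ 16 = 10 remainder 2
10 ÷ 16 = 0 remainder 10 (A)
Reading remainders bottom to top: A266B8



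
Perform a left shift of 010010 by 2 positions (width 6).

Original: 010010 (decimal 18)
Shift left by 2 positions
Append 2 zeros on the right and drop the 2 high bits that overflow the 6-bit width
Result: 001000 (decimal 8)
Equivalent: 18 << 2 = 18 × 2^2 = 72, truncated to 6 bits = 8



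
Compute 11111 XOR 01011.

XOR: 1 when bits differ
  11111
^ 01011
-------
  10100
Decimal: 31 ^ 11 = 20



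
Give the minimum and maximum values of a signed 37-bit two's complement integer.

For 37-bit two's complement:
Minimum: -2^36 = -68719476736
Maximum: 2^36 - 1 = 68719476735



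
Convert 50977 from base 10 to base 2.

Using repeated division by 2:
50977 ÷ 2 = 25488 remainder 1
25488 ÷ 2 = 12744 remainder 0
12744 ÷ 2 = 6372 remainder 0
6372 ÷ 2 = 3186 remainder 0
3186 ÷ 2 = 1593 remainder 0
1593 ÷ 2 = 796 remainder 1
796 ÷ 2 = 398 remainder 0
398 ÷ 2 = 199 remainder 0
199 ÷ 2 = 99 remainder 1
99 ÷ 2 = 49 remainder 1
49 ÷ 2 = 24 remainder 1
24 ÷ 2 = 12 remainder 0
12 ÷ 2 = 6 remainder 0
6 ÷ 2 = 3 remainder 0
3 ÷ 2 = 1 remainder 1
1 ÷ 2 = 0 remainder 1
Reading remainders bottom to top: 1100011100100001



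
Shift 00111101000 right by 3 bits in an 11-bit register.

Original: 00111101000 (decimal 488)
Shift right by 3 positions
Drop the 3 low bits; fill with zeros on the left
Result: 00000111101 (decimal 61)
Equivalent: 488 >> 3 = 488 ÷ 2^3 = 61



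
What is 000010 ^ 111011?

XOR: 1 when bits differ
  000010
^ 111011
--------
  111001
Decimal: 2 ^ 59 = 57



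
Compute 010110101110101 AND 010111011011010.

AND: 1 only when both bits are 1
  010110101110101
& 010111011011010
-----------------
  010110001010000
Decimal: 11637 & 11994 = 11344



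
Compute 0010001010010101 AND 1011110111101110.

AND: 1 only when both bits are 1
  0010001010010101
& 1011110111101110
------------------
  0010000010000100
Decimal: 8853 & 48622 = 8324



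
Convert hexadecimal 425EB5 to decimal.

Expand by place value (powers of 16):
Digit values: E = 14, B = 11
425EB5 = 4 × 16^5 + 2 × 16^4 + 5 × 16^3 + 14 × 16^2 + 11 × 16^1 + 5 × 16^0
= 4 × 1048576 + 2 × 65536 + 5 × 4096 + 14 × 256 + 11 × 16 + 5 × 1
= 4194304 + 131072 + 20480 + 3584 + 176 + 5
= 4349621



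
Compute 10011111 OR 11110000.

OR: 1 when either bit is 1
  10011111
| 11110000
----------
  11111111
Decimal: 159 | 240 = 255



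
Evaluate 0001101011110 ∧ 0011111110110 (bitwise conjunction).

AND: 1 only when both bits are 1
  0001101011110
& 0011111110110
---------------
  0001101010110
Decimal: 862 & 2038 = 854



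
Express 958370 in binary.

Using repeated division by 2:
958370 ÷ 2 = 479185 remainder 0
479185 ÷ 2 = 239592 remainder 1
239592 ÷ 2 = 119796 remainder 0
119796 ÷ 2 = 59898 remainder 0
59898 ÷ 2 = 29949 remainder 0
29949 ÷ 2 = 14974 remainder 1
14974 ÷ 2 = 7487 remainder 0
7487 ÷ 2 = 3743 remainder 1
3743 ÷ 2 = 1871 remainder 1
1871 ÷ 2 = 935 remainder 1
935 ÷ 2 = 467 remainder 1
467 ÷ 2 = 233 remainder 1
233 ÷ 2 = 116 remainder 1
116 ÷ 2 = 58 remainder 0
58 ÷ 2 = 29 remainder 0
29 ÷ 2 = 14 remainder 1
14 ÷ 2 = 7 remainder 0
7 ÷ 2 = 3 remainder 1
3 ÷ 2 = 1 remainder 1
1 ÷ 2 = 0 remainder 1
Reading remainders bottom to top: 11101001111110100010



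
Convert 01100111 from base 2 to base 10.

Sum of powers of 2 for each 1-bit:
2^0 + 2^1 + 2^2 + 2^5 + 2^6
= 1 + 2 + 4 + 32 + 64
= 103



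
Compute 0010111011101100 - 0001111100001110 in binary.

Method 1 - Direct subtraction (column by column from the right: bit − bit − borrow-in; if negative, add 2 and borrow 1 from the next column):
borrow: 0011111000111100
        0010111011101100
-       0001111100001110
------------------------
        0000111111011110

Method 2 - Add two's complement:
Two's complement of 0001111100001110: invert → 1110000011110001, add 1 → 1110000011110010
  0010111011101100
+ 1110000011110010
------------------
 10000111111011110  (end carry out of the top bit = 1)
Discarding the end carry: 0000111111011110
Decimal check:
  0010111011101100 = 8192 + 2048 + 1024 + 512 + 128 + 64 + 32 + 8 + 4 = 12012
  0001111100001110 = 4096 + 2048 + 1024 + 512 + 256 + 8 + 4 + 2 = 7950
  12012 - 7950 = 4062, and 0000111111011110 = 2048 + 1024 + 512 + 256 + 128 + 64 + 16 + 8 + 4 + 2 = 4062 ✓



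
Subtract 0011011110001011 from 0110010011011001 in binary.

Method 1 - Direct subtraction (column by column from the right: bit − bit − borrow-in; if negative, add 2 and borrow 1 from the next column):
borrow: 0111111000011100
        0110010011011001
-       0011011110001011
------------------------
        0010110101001110

Method 2 - Add two's complement:
Two's complement of 0011011110001011: invert → 1100100001110100, add 1 → 1100100001110101
  0110010011011001
+ 1100100001110101
------------------
 10010110101001110  (end carry out of the top bit = 1)
Discarding the end carry: 0010110101001110
Decimal check:
  0110010011011001 = 16384 + 8192 + 1024 + 128 + 64 + 16 + 8 + 1 = 25817
  0011011110001011 = 8192 + 4096 + 1024 + 512 + 256 + 128 + 8 + 2 + 1 = 14219
  25817 - 14219 = 11598, and 0010110101001110 = 8192 + 2048 + 1024 + 256 + 64 + 8 + 4 + 2 = 11598 ✓



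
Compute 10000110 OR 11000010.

OR: 1 when either bit is 1
  10000110
| 11000010
----------
  11000110
Decimal: 134 | 194 = 198



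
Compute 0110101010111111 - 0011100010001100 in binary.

Method 1 - Direct subtraction (column by column from the right: bit − bit − borrow-in; if negative, add 2 and borrow 1 from the next column):
borrow: 0110000000000000
        0110101010111111
-       0011100010001100
------------------------
        0011001000110011

Method 2 - Add two's complement:
Two's complement of 0011100010001100: invert → 1100011101110011, add 1 → 1100011101110100
  0110101010111111
+ 1100011101110100
------------------
 10011001000110011  (end carry out of the top bit = 1)
Discarding the end carry: 0011001000110011
Decimal check:
  0110101010111111 = 16384 + 8192 + 2048 + 512 + 128 + 32 + 16 + 8 + 4 + 2 + 1 = 27327
  0011100010001100 = 8192 + 4096 + 2048 + 128 + 8 + 4 = 14476
  27327 - 14476 = 12851, and 0011001000110011 = 8192 + 4096 + 512 + 32 + 16 + 2 + 1 = 12851 ✓



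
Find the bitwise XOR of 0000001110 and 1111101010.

XOR: 1 when bits differ
  0000001110
^ 1111101010
------------
  1111100100
Decimal: 14 ^ 1002 = 996



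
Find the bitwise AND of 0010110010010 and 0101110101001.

AND: 1 only when both bits are 1
  0010110010010
& 0101110101001
---------------
  0000110000000
Decimal: 1426 & 2985 = 384



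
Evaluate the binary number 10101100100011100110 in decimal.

Sum of powers of 2 for each 1-bit:
2^1 + 2^2 + 2^5 + 2^6 + 2^7 + 2^11 + 2^14 + 2^15 + 2^17 + 2^19
= 2 + 4 + 32 + 64 + 128 + 2048 + 16384 + 32768 + 131072 + 524288
= 706790



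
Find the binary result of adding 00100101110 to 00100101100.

Add column by column from the right: bit + bit + carry-in; write the sum mod 2, carry 1 when the sum is 2 or 3.
carry:  01001011000
        00100101110
+       00100101100
-------------------
       001001011010
(the carry out of the leftmost column, 0, becomes the leading bit)
Decimal check:
  00100101110 = 256 + 32 + 8 + 4 + 2 = 302
  00100101100 = 256 + 32 + 8 + 4 = 300
  302 + 300 = 602, and 001001011010 = 512 + 64 + 16 + 8 + 2 = 602 ✓



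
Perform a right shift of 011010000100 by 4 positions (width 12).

Original: 011010000100 (decimal 1668)
Shift right by 4 positions
Drop the 4 low bits; fill with zeros on the left
Result: 000001101000 (decimal 104)
Equivalent: 1668 >> 4 = 1668 ÷ 2^4 = 104



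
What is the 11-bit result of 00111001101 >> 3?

Original: 00111001101 (decimal 461)
Shift right by 3 positions
Drop the 3 low bits; fill with zeros on the left
Result: 00000111001 (decimal 57)
Equivalent: 461 >> 3 = 461 ÷ 2^3 = 57



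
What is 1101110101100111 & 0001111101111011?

AND: 1 only when both bits are 1
  1101110101100111
& 0001111101111011
------------------
  0001110101100011
Decimal: 56679 & 8059 = 7523



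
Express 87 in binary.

Using repeated division by 2:
87 ÷ 2 = 43 remainder 1
43 ÷ 2 = 21 remainder 1
21 ÷ 2 = 10 remainder 1
10 ÷ 2 = 5 remainder 0
5 ÷ 2 = 2 remainder 1
2 ÷ 2 = 1 remainder 0
1 ÷ 2 = 0 remainder 1
Reading remainders bottom to top: 1010111



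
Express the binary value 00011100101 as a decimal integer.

Sum of powers of 2 for each 1-bit:
2^0 + 2^2 + 2^5 + 2^6 + 2^7
= 1 + 4 + 32 + 64 + 128
= 229



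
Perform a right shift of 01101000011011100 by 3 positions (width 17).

Original: 01101000011011100 (decimal 53468)
Shift right by 3 positions
Drop the 3 low bits; fill with zeros on the left
Result: 00001101000011011 (decimal 6683)
Equivalent: 53468 >> 3 = 53468 ÷ 2^3 = 6683



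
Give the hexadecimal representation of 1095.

Using repeated division by 16 (digits 10–15 are A–F):
1095 ÷ 16 = 68 remainder 7
68 ÷ 16 = 4 remainder 4
4 ÷ 16 = 0 remainder 4
Reading remainders bottom to top: 447



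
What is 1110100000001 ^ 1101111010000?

XOR: 1 when bits differ
  1110100000001
^ 1101111010000
---------------
  0011011010001
Decimal: 7425 ^ 7120 = 1745



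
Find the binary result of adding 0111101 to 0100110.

Add column by column from the right: bit + bit + carry-in; write the sum mod 2, carry 1 when the sum is 2 or 3.
carry:  1111000
        0111101
+       0100110
---------------
       01100011
(the carry out of the leftmost column, 0, becomes the leading bit)
Decimal check:
  0111101 = 32 + 16 + 8 + 4 + 1 = 61
  0100110 = 32 + 4 + 2 = 38
  61 + 38 = 99, and 01100011 = 64 + 32 + 2 + 1 = 99 ✓



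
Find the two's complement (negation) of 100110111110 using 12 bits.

Original (sign bit 1, negative): 100110111110
Step 1 - Invert all bits: 011001000001
Step 2 - Add 1: 011001000010
Verification: 100110111110 + 011001000010 = 1000000000000; discarding the end carry (carry out of the top bit) leaves the 12-bit value 000000000000, as required for x + (-x)



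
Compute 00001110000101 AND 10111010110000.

AND: 1 only when both bits are 1
  00001110000101
& 10111010110000
----------------
  00001010000000
Decimal: 901 & 11952 = 640



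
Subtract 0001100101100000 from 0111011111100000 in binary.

Method 1 - Direct subtraction (column by column from the right: bit − bit − borrow-in; if negative, add 2 and borrow 1 from the next column):
borrow: 0011000000000000
        0111011111100000
-       0001100101100000
------------------------
        0101111010000000

Method 2 - Add two's complement:
Two's complement of 0001100101100000: invert → 1110011010011111, add 1 → 1110011010100000
  0111011111100000
+ 1110011010100000
------------------
 10101111010000000  (end carry out of the top bit = 1)
Discarding the end carry: 0101111010000000
Decimal check:
  0111011111100000 = 16384 + 8192 + 4096 + 1024 + 512 + 256 + 128 + 64 + 32 = 30688
  0001100101100000 = 4096 + 2048 + 256 + 64 + 32 = 6496
  30688 - 6496 = 24192, and 0101111010000000 = 16384 + 4096 + 2048 + 1024 + 512 + 128 = 24192 ✓



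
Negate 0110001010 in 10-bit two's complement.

Original: 0110001010
Step 1 - Invert all bits: 1001110101
Step 2 - Add 1: 1001110110
Verification: 0110001010 + 1001110110 = 10000000000; discarding the end carry (carry out of the top bit) leaves the 10-bit value 0000000000, as required for x + (-x)



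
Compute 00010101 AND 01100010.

AND: 1 only when both bits are 1
  00010101
& 01100010
----------
  00000000
Decimal: 21 & 98 = 0



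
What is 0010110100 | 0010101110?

OR: 1 when either bit is 1
  0010110100
| 0010101110
------------
  0010111110
Decimal: 180 | 174 = 190



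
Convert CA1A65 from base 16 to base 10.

Expand by place value (powers of 16):
Digit values: C = 12, A = 10
CA1A65 = 12 × 16^5 + 10 × 16^4 + 1 × 16^3 + 10 × 16^2 + 6 × 16^1 + 5 × 16^0
= 12 × 1048576 + 10 × 65536 + 1 × 4096 + 10 × 256 + 6 × 16 + 5 × 1
= 12582912 + 655360 + 4096 + 2560 + 96 + 5
= 13245029



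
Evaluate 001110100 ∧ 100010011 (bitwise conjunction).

AND: 1 only when both bits are 1
  001110100
& 100010011
-----------
  000010000
Decimal: 116 & 275 = 16



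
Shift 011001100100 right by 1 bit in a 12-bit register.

Original: 011001100100 (decimal 1636)
Shift right by 1 position
Drop the 1 low bit; fill with zero on the left
Result: 001100110010 (decimal 818)
Equivalent: 1636 >> 1 = 1636 ÷ 2^1 = 818



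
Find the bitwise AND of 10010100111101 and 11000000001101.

AND: 1 only when both bits are 1
  10010100111101
& 11000000001101
----------------
  10000000001101
Decimal: 9533 & 12301 = 8205



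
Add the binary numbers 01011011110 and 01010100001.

Add column by column from the right: bit + bit + carry-in; write the sum mod 2, carry 1 when the sum is 2 or 3.
carry:  10100000000
        01011011110
+       01010100001
-------------------
       010101111111
(the carry out of the leftmost column, 0, becomes the leading bit)
Decimal check:
  01011011110 = 512 + 128 + 64 + 16 + 8 + 4 + 2 = 734
  01010100001 = 512 + 128 + 32 + 1 = 673
  734 + 673 = 1407, and 010101111111 = 1024 + 256 + 64 + 32 + 16 + 8 + 4 + 2 + 1 = 1407 ✓



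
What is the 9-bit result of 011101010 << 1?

Original: 011101010 (decimal 234)
Shift left by 1 position
Append 1 zero on the right
Result: 111010100 (decimal 468)
Equivalent: 234 << 1 = 234 × 2^1 = 468



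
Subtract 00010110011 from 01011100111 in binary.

Method 1 - Direct subtraction (column by column from the right: bit − bit − borrow-in; if negative, add 2 and borrow 1 from the next column):
borrow: 00001100000
        01011100111
-       00010110011
-------------------
        01000110100

Method 2 - Add two's complement:
Two's complement of 00010110011: invert → 11101001100, add 1 → 11101001101
  01011100111
+ 11101001101
-------------
 101000110100  (end carry out of the top bit = 1)
Discarding the end carry: 01000110100
Decimal check:
  01011100111 = 512 + 128 + 64 + 32 + 4 + 2 + 1 = 743
  00010110011 = 128 + 32 + 16 + 2 + 1 = 179
  743 - 179 = 564, and 01000110100 = 512 + 32 + 16 + 4 = 564 ✓



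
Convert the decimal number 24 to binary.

Using repeated division by 2:
24 ÷ 2 = 12 remainder 0
12 ÷ 2 = 6 remainder 0
6 ÷ 2 = 3 remainder 0
3 ÷ 2 = 1 remainder 1
1 ÷ 2 = 0 remainder 1
Reading remainders bottom to top: 11000



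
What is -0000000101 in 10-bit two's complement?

Original: 0000000101
Step 1 - Invert all bits: 1111111010
Step 2 - Add 1: 1111111011
Verification: 0000000101 + 1111111011 = 10000000000; discarding the end carry (carry out of the top bit) leaves the 10-bit value 0000000000, as required for x + (-x)



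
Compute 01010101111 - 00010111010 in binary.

Method 1 - Direct subtraction (column by column from the right: bit − bit − borrow-in; if negative, add 2 and borrow 1 from the next column):
borrow: 01111100000
        01010101111
-       00010111010
-------------------
        00111110101

Method 2 - Add two's complement:
Two's complement of 00010111010: invert → 11101000101, add 1 → 11101000110
  01010101111
+ 11101000110
-------------
 100111110101  (end carry out of the top bit = 1)
Discarding the end carry: 00111110101
Decimal check:
  01010101111 = 512 + 128 + 32 + 8 + 4 + 2 + 1 = 687
  00010111010 = 128 + 32 + 16 + 8 + 2 = 186
  687 - 186 = 501, and 00111110101 = 256 + 128 + 64 + 32 + 16 + 4 + 1 = 501 ✓



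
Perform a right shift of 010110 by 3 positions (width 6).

Original: 010110 (decimal 22)
Shift right by 3 positions
Drop the 3 low bits; fill with zeros on the left
Result: 000010 (decimal 2)
Equivalent: 22 >> 3 = 22 ÷ 2^3 = 2



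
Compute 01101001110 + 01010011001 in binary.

Add column by column from the right: bit + bit + carry-in; write the sum mod 2, carry 1 when the sum is 2 or 3.
carry:  10000110000
        01101001110
+       01010011001
-------------------
       010111100111
(the carry out of the leftmost column, 0, becomes the leading bit)
Decimal check:
  01101001110 = 512 + 256 + 64 + 8 + 4 + 2 = 846
  01010011001 = 512 + 128 + 16 + 8 + 1 = 665
  846 + 665 = 1511, and 010111100111 = 1024 + 256 + 128 + 64 + 32 + 4 + 2 + 1 = 1511 ✓



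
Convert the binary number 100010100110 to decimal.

Sum of powers of 2 for each 1-bit:
2^1 + 2^2 + 2^5 + 2^7 + 2^11
= 2 + 4 + 32 + 128 + 2048
= 2214



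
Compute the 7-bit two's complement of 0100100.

Original: 0100100
Step 1 - Invert all bits: 1011011
Step 2 - Add 1: 1011100
Verification: 0100100 + 1011100 = 10000000; discarding the end carry (carry out of the top bit) leaves the 7-bit value 0000000, as required for x + (-x)



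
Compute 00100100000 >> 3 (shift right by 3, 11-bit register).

Original: 00100100000 (decimal 288)
Shift right by 3 positions
Drop the 3 low bits; fill with zeros on the left
Result: 00000100100 (decimal 36)
Equivalent: 288 >> 3 = 288 ÷ 2^3 = 36



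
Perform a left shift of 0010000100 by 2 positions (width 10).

Original: 0010000100 (decimal 132)
Shift left by 2 positions
Append 2 zeros on the right
Result: 1000010000 (decimal 528)
Equivalent: 132 << 2 = 132 × 2^2 = 528



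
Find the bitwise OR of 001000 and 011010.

OR: 1 when either bit is 1
  001000
| 011010
--------
  011010
Decimal: 8 | 26 = 26



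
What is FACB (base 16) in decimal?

Expand by place value (powers of 16):
Digit values: F = 15, A = 10, C = 12, B = 11
FACB = 15 × 16^3 + 10 × 16^2 + 12 × 16^1 + 11 × 16^0
= 15 × 4096 + 10 × 256 + 12 × 16 + 11 × 1
= 61440 + 2560 + 192 + 11
= 64203



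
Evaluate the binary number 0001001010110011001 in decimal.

Sum of powers of 2 for each 1-bit:
2^0 + 2^3 + 2^4 + 2^7 + 2^8 + 2^10 + 2^12 + 2^15
= 1 + 8 + 16 + 128 + 256 + 1024 + 4096 + 32768
= 38297



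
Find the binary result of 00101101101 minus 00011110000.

Method 1 - Direct subtraction (column by column from the right: bit − bit − borrow-in; if negative, add 2 and borrow 1 from the next column):
borrow: 00111100000
        00101101101
-       00011110000
-------------------
        00001111101

Method 2 - Add two's complement:
Two's complement of 00011110000: invert → 11100001111, add 1 → 11100010000
  00101101101
+ 11100010000
-------------
 100001111101  (end carry out of the top bit = 1)
Discarding the end carry: 00001111101
Decimal check:
  00101101101 = 256 + 64 + 32 + 8 + 4 + 1 = 365
  00011110000 = 128 + 64 + 32 + 16 = 240
  365 - 240 = 125, and 00001111101 = 64 + 32 + 16 + 8 + 4 + 1 = 125 ✓



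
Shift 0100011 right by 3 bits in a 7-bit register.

Original: 0100011 (decimal 35)
Shift right by 3 positions
Drop the 3 low bits; fill with zeros on the left
Result: 0000100 (decimal 4)
Equivalent: 35 >> 3 = 35 ÷ 2^3 = 4



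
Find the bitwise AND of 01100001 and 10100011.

AND: 1 only when both bits are 1
  01100001
& 10100011
----------
  00100001
Decimal: 97 & 163 = 33



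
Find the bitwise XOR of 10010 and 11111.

XOR: 1 when bits differ
  10010
^ 11111
-------
  01101
Decimal: 18 ^ 31 = 13



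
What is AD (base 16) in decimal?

Expand by place value (powers of 16):
Digit values: A = 10, D = 13
AD = 10 × 16^1 + 13 × 16^0
= 10 × 16 + 13 × 1
= 160 + 13
= 173



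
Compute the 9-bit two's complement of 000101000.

Original: 000101000
Step 1 - Invert all bits: 111010111
Step 2 - Add 1: 111011000
Verification: 000101000 + 111011000 = 1000000000; discarding the end carry (carry out of the top bit) leaves the 9-bit value 000000000, as required for x + (-x)



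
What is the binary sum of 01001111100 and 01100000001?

Add column by column from the right: bit + bit + carry-in; write the sum mod 2, carry 1 when the sum is 2 or 3.
carry:  10000000000
        01001111100
+       01100000001
-------------------
       010101111101
(the carry out of the leftmost column, 0, becomes the leading bit)
Decimal check:
  01001111100 = 512 + 64 + 32 + 16 + 8 + 4 = 636
  01100000001 = 512 + 256 + 1 = 769
  636 + 769 = 1405, and 010101111101 = 1024 + 256 + 64 + 32 + 16 + 8 + 4 + 1 = 1405 ✓



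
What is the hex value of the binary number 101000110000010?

Group into 4-bit nibbles from right:
  0101 = 5
  0001 = 1
  1000 = 8
  0010 = 2
Result: 5182



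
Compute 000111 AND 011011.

AND: 1 only when both bits are 1
  000111
& 011011
--------
  000011
Decimal: 7 & 27 = 3



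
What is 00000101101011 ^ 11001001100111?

XOR: 1 when bits differ
  00000101101011
^ 11001001100111
----------------
  11001100001100
Decimal: 363 ^ 12903 = 13068



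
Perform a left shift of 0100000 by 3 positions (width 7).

Original: 0100000 (decimal 32)
Shift left by 3 positions
Append 3 zeros on the right and drop the 3 high bits that overflow the 7-bit width
Result: 0000000 (decimal 0)
Equivalent: 32 << 3 = 32 × 2^3 = 256, truncated to 7 bits = 0



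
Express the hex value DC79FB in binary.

Convert each hex digit to 4 bits:
  D = 1101
  C = 1100
  7 = 0111
  9 = 1001
  F = 1111
  B = 1011
Concatenate: 110111000111100111111011



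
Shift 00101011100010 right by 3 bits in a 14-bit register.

Original: 00101011100010 (decimal 2786)
Shift right by 3 positions
Drop the 3 low bits; fill with zeros on the left
Result: 00000101011100 (decimal 348)
Equivalent: 2786 >> 3 = 2786 ÷ 2^3 = 348



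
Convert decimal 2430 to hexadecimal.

Using repeated division by 16 (digits 10–15 are A–F):
2430 ÷ 16 = 151 remainder 14 (E)
151 ÷ 16 = 9 remainder 7
9 ÷ 16 = 0 remainder 9
Reading remainders bottom to top: 97E



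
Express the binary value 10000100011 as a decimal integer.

Sum of powers of 2 for each 1-bit:
2^0 + 2^1 + 2^5 + 2^10
= 1 + 2 + 32 + 1024
= 1059



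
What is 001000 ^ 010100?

XOR: 1 when bits differ
  001000
^ 010100
--------
  011100
Decimal: 8 ^ 20 = 28



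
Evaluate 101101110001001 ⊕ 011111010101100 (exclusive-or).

XOR: 1 when bits differ
  101101110001001
^ 011111010101100
-----------------
  110010100100101
Decimal: 23433 ^ 16044 = 25893



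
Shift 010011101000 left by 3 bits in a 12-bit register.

Original: 010011101000 (decimal 1256)
Shift left by 3 positions
Append 3 zeros on the right and drop the 3 high bits that overflow the 12-bit width
Result: 011101000000 (decimal 1856)
Equivalent: 1256 << 3 = 1256 × 2^3 = 10048, truncated to 12 bits = 1856



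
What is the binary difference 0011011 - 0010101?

Method 1 - Direct subtraction (column by column from the right: bit − bit − borrow-in; if negative, add 2 and borrow 1 from the next column):
borrow: 0001000
        0011011
-       0010101
---------------
        0000110

Method 2 - Add two's complement:
Two's complement of 0010101: invert → 1101010, add 1 → 1101011
  0011011
+ 1101011
---------
 10000110  (end carry out of the top bit = 1)
Discarding the end carry: 0000110
Decimal check:
  0011011 = 16 + 8 + 2 + 1 = 27
  0010101 = 16 + 4 + 1 = 21
  27 - 21 = 6, and 0000110 = 4 + 2 = 6 ✓



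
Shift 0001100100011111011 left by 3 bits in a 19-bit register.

Original: 0001100100011111011 (decimal 51451)
Shift left by 3 positions
Append 3 zeros on the right
Result: 1100100011111011000 (decimal 411608)
Equivalent: 51451 << 3 = 51451 × 2^3 = 411608



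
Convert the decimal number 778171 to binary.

Using repeated division by 2:
778171 ÷ 2 = 389085 remainder 1
389085 ÷ 2 = 194542 remainder 1
194542 ÷ 2 = 97271 remainder 0
97271 ÷ 2 = 48635 remainder 1
48635 ÷ 2 = 24317 remainder 1
24317 ÷ 2 = 12158 remainder 1
12158 ÷ 2 = 6079 remainder 0
6079 ÷ 2 = 3039 remainder 1
3039 ÷ 2 = 1519 remainder 1
1519 ÷ 2 = 759 remainder 1
759 ÷ 2 = 379 remainder 1
379 ÷ 2 = 189 remainder 1
189 ÷ 2 = 94 remainder 1
94 ÷ 2 = 47 remainder 0
47 ÷ 2 = 23 remainder 1
23 ÷ 2 = 11 remainder 1
11 ÷ 2 = 5 remainder 1
5 ÷ 2 = 2 remainder 1
2 ÷ 2 = 1 remainder 0
1 ÷ 2 = 0 remainder 1
Reading remainders bottom to top: 10111101111110111011



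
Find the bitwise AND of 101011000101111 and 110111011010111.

AND: 1 only when both bits are 1
  101011000101111
& 110111011010111
-----------------
  100011000000111
Decimal: 22063 & 28375 = 17927

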